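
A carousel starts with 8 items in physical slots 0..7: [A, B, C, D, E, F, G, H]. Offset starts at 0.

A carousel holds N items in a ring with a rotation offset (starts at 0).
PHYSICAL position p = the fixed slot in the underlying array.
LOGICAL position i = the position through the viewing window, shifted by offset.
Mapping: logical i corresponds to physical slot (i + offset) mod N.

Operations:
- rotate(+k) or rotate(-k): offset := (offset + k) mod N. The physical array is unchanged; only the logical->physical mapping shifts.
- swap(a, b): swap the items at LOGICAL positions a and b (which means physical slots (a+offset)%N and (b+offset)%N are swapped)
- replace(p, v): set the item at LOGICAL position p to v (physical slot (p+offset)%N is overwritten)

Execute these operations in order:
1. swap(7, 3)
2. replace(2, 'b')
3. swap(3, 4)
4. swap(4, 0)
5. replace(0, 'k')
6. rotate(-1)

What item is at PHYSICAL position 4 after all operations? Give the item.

After op 1 (swap(7, 3)): offset=0, physical=[A,B,C,H,E,F,G,D], logical=[A,B,C,H,E,F,G,D]
After op 2 (replace(2, 'b')): offset=0, physical=[A,B,b,H,E,F,G,D], logical=[A,B,b,H,E,F,G,D]
After op 3 (swap(3, 4)): offset=0, physical=[A,B,b,E,H,F,G,D], logical=[A,B,b,E,H,F,G,D]
After op 4 (swap(4, 0)): offset=0, physical=[H,B,b,E,A,F,G,D], logical=[H,B,b,E,A,F,G,D]
After op 5 (replace(0, 'k')): offset=0, physical=[k,B,b,E,A,F,G,D], logical=[k,B,b,E,A,F,G,D]
After op 6 (rotate(-1)): offset=7, physical=[k,B,b,E,A,F,G,D], logical=[D,k,B,b,E,A,F,G]

Answer: A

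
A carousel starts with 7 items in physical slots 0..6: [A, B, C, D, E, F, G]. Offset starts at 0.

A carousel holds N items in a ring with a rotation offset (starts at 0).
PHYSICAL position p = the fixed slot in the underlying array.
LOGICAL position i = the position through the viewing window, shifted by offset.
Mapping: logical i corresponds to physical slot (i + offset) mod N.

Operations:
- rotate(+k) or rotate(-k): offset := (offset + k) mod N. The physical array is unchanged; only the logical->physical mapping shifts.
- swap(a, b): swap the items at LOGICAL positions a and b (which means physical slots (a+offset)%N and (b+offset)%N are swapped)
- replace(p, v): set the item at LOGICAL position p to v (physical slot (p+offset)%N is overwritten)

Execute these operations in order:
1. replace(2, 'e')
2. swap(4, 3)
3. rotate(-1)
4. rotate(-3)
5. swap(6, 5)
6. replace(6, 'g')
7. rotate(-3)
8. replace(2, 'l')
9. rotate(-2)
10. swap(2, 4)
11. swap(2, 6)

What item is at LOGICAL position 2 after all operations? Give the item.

After op 1 (replace(2, 'e')): offset=0, physical=[A,B,e,D,E,F,G], logical=[A,B,e,D,E,F,G]
After op 2 (swap(4, 3)): offset=0, physical=[A,B,e,E,D,F,G], logical=[A,B,e,E,D,F,G]
After op 3 (rotate(-1)): offset=6, physical=[A,B,e,E,D,F,G], logical=[G,A,B,e,E,D,F]
After op 4 (rotate(-3)): offset=3, physical=[A,B,e,E,D,F,G], logical=[E,D,F,G,A,B,e]
After op 5 (swap(6, 5)): offset=3, physical=[A,e,B,E,D,F,G], logical=[E,D,F,G,A,e,B]
After op 6 (replace(6, 'g')): offset=3, physical=[A,e,g,E,D,F,G], logical=[E,D,F,G,A,e,g]
After op 7 (rotate(-3)): offset=0, physical=[A,e,g,E,D,F,G], logical=[A,e,g,E,D,F,G]
After op 8 (replace(2, 'l')): offset=0, physical=[A,e,l,E,D,F,G], logical=[A,e,l,E,D,F,G]
After op 9 (rotate(-2)): offset=5, physical=[A,e,l,E,D,F,G], logical=[F,G,A,e,l,E,D]
After op 10 (swap(2, 4)): offset=5, physical=[l,e,A,E,D,F,G], logical=[F,G,l,e,A,E,D]
After op 11 (swap(2, 6)): offset=5, physical=[D,e,A,E,l,F,G], logical=[F,G,D,e,A,E,l]

Answer: D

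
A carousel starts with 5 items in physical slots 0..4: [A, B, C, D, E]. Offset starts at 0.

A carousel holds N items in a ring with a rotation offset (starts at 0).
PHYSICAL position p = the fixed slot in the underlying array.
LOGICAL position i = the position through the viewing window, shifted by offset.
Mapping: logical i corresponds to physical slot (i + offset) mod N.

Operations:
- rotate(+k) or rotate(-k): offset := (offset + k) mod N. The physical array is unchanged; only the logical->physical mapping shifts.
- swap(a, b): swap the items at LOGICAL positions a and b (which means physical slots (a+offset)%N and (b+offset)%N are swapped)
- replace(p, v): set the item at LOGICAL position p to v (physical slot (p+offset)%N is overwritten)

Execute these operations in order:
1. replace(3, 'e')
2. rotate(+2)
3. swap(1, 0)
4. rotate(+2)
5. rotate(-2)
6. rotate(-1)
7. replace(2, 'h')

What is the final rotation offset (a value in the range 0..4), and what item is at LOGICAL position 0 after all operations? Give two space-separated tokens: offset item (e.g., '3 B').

Answer: 1 B

Derivation:
After op 1 (replace(3, 'e')): offset=0, physical=[A,B,C,e,E], logical=[A,B,C,e,E]
After op 2 (rotate(+2)): offset=2, physical=[A,B,C,e,E], logical=[C,e,E,A,B]
After op 3 (swap(1, 0)): offset=2, physical=[A,B,e,C,E], logical=[e,C,E,A,B]
After op 4 (rotate(+2)): offset=4, physical=[A,B,e,C,E], logical=[E,A,B,e,C]
After op 5 (rotate(-2)): offset=2, physical=[A,B,e,C,E], logical=[e,C,E,A,B]
After op 6 (rotate(-1)): offset=1, physical=[A,B,e,C,E], logical=[B,e,C,E,A]
After op 7 (replace(2, 'h')): offset=1, physical=[A,B,e,h,E], logical=[B,e,h,E,A]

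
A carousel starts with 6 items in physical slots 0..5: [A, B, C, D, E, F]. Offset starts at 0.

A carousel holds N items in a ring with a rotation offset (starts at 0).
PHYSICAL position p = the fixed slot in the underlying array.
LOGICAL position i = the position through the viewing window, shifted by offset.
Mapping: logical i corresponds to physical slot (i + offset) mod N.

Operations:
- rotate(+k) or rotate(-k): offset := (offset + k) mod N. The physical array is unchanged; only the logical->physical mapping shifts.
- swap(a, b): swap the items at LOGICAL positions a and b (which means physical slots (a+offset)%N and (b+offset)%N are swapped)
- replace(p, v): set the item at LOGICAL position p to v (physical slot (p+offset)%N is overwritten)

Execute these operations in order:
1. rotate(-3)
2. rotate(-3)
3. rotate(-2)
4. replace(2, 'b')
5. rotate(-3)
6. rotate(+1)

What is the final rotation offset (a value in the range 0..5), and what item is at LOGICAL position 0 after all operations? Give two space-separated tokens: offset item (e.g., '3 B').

Answer: 2 C

Derivation:
After op 1 (rotate(-3)): offset=3, physical=[A,B,C,D,E,F], logical=[D,E,F,A,B,C]
After op 2 (rotate(-3)): offset=0, physical=[A,B,C,D,E,F], logical=[A,B,C,D,E,F]
After op 3 (rotate(-2)): offset=4, physical=[A,B,C,D,E,F], logical=[E,F,A,B,C,D]
After op 4 (replace(2, 'b')): offset=4, physical=[b,B,C,D,E,F], logical=[E,F,b,B,C,D]
After op 5 (rotate(-3)): offset=1, physical=[b,B,C,D,E,F], logical=[B,C,D,E,F,b]
After op 6 (rotate(+1)): offset=2, physical=[b,B,C,D,E,F], logical=[C,D,E,F,b,B]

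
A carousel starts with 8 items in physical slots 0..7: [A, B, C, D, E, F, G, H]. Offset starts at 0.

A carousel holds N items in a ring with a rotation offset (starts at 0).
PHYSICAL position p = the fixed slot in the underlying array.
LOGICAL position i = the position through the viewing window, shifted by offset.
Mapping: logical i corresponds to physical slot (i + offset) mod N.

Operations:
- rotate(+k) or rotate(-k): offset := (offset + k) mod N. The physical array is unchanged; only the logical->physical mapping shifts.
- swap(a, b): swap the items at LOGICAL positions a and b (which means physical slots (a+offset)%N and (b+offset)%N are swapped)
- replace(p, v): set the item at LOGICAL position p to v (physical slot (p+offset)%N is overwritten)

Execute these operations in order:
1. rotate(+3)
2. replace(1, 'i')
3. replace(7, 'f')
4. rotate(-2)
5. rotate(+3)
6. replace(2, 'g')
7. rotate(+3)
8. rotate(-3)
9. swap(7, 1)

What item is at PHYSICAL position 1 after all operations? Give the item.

Answer: B

Derivation:
After op 1 (rotate(+3)): offset=3, physical=[A,B,C,D,E,F,G,H], logical=[D,E,F,G,H,A,B,C]
After op 2 (replace(1, 'i')): offset=3, physical=[A,B,C,D,i,F,G,H], logical=[D,i,F,G,H,A,B,C]
After op 3 (replace(7, 'f')): offset=3, physical=[A,B,f,D,i,F,G,H], logical=[D,i,F,G,H,A,B,f]
After op 4 (rotate(-2)): offset=1, physical=[A,B,f,D,i,F,G,H], logical=[B,f,D,i,F,G,H,A]
After op 5 (rotate(+3)): offset=4, physical=[A,B,f,D,i,F,G,H], logical=[i,F,G,H,A,B,f,D]
After op 6 (replace(2, 'g')): offset=4, physical=[A,B,f,D,i,F,g,H], logical=[i,F,g,H,A,B,f,D]
After op 7 (rotate(+3)): offset=7, physical=[A,B,f,D,i,F,g,H], logical=[H,A,B,f,D,i,F,g]
After op 8 (rotate(-3)): offset=4, physical=[A,B,f,D,i,F,g,H], logical=[i,F,g,H,A,B,f,D]
After op 9 (swap(7, 1)): offset=4, physical=[A,B,f,F,i,D,g,H], logical=[i,D,g,H,A,B,f,F]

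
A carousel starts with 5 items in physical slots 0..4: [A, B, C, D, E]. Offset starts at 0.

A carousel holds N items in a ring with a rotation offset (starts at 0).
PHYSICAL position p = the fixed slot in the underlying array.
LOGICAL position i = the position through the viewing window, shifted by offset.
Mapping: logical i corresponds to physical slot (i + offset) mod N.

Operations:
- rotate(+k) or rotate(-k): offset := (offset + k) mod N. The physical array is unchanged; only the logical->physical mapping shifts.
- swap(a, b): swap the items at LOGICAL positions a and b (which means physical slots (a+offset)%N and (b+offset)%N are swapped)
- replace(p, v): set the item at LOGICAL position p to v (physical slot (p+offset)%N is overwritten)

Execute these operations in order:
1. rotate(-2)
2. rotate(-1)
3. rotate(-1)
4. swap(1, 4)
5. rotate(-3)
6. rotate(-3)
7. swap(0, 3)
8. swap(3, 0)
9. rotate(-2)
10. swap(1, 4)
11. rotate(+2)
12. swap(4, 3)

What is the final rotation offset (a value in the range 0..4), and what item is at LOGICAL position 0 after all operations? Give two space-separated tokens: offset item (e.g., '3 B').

Answer: 0 C

Derivation:
After op 1 (rotate(-2)): offset=3, physical=[A,B,C,D,E], logical=[D,E,A,B,C]
After op 2 (rotate(-1)): offset=2, physical=[A,B,C,D,E], logical=[C,D,E,A,B]
After op 3 (rotate(-1)): offset=1, physical=[A,B,C,D,E], logical=[B,C,D,E,A]
After op 4 (swap(1, 4)): offset=1, physical=[C,B,A,D,E], logical=[B,A,D,E,C]
After op 5 (rotate(-3)): offset=3, physical=[C,B,A,D,E], logical=[D,E,C,B,A]
After op 6 (rotate(-3)): offset=0, physical=[C,B,A,D,E], logical=[C,B,A,D,E]
After op 7 (swap(0, 3)): offset=0, physical=[D,B,A,C,E], logical=[D,B,A,C,E]
After op 8 (swap(3, 0)): offset=0, physical=[C,B,A,D,E], logical=[C,B,A,D,E]
After op 9 (rotate(-2)): offset=3, physical=[C,B,A,D,E], logical=[D,E,C,B,A]
After op 10 (swap(1, 4)): offset=3, physical=[C,B,E,D,A], logical=[D,A,C,B,E]
After op 11 (rotate(+2)): offset=0, physical=[C,B,E,D,A], logical=[C,B,E,D,A]
After op 12 (swap(4, 3)): offset=0, physical=[C,B,E,A,D], logical=[C,B,E,A,D]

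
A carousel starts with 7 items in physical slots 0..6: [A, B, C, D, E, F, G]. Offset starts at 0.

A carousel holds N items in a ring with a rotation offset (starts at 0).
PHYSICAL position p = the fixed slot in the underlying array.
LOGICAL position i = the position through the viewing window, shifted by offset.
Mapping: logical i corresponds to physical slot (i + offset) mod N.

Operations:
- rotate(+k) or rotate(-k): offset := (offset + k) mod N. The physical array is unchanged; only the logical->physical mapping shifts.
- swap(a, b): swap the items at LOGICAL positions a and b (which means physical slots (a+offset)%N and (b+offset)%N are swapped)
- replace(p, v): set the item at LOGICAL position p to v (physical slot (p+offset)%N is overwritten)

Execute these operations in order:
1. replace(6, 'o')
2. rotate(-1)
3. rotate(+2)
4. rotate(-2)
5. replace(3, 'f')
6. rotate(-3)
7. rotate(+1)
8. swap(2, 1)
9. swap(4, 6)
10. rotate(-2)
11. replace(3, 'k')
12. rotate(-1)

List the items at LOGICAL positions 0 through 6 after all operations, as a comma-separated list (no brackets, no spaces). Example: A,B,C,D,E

Answer: D,f,B,E,k,F,A

Derivation:
After op 1 (replace(6, 'o')): offset=0, physical=[A,B,C,D,E,F,o], logical=[A,B,C,D,E,F,o]
After op 2 (rotate(-1)): offset=6, physical=[A,B,C,D,E,F,o], logical=[o,A,B,C,D,E,F]
After op 3 (rotate(+2)): offset=1, physical=[A,B,C,D,E,F,o], logical=[B,C,D,E,F,o,A]
After op 4 (rotate(-2)): offset=6, physical=[A,B,C,D,E,F,o], logical=[o,A,B,C,D,E,F]
After op 5 (replace(3, 'f')): offset=6, physical=[A,B,f,D,E,F,o], logical=[o,A,B,f,D,E,F]
After op 6 (rotate(-3)): offset=3, physical=[A,B,f,D,E,F,o], logical=[D,E,F,o,A,B,f]
After op 7 (rotate(+1)): offset=4, physical=[A,B,f,D,E,F,o], logical=[E,F,o,A,B,f,D]
After op 8 (swap(2, 1)): offset=4, physical=[A,B,f,D,E,o,F], logical=[E,o,F,A,B,f,D]
After op 9 (swap(4, 6)): offset=4, physical=[A,D,f,B,E,o,F], logical=[E,o,F,A,D,f,B]
After op 10 (rotate(-2)): offset=2, physical=[A,D,f,B,E,o,F], logical=[f,B,E,o,F,A,D]
After op 11 (replace(3, 'k')): offset=2, physical=[A,D,f,B,E,k,F], logical=[f,B,E,k,F,A,D]
After op 12 (rotate(-1)): offset=1, physical=[A,D,f,B,E,k,F], logical=[D,f,B,E,k,F,A]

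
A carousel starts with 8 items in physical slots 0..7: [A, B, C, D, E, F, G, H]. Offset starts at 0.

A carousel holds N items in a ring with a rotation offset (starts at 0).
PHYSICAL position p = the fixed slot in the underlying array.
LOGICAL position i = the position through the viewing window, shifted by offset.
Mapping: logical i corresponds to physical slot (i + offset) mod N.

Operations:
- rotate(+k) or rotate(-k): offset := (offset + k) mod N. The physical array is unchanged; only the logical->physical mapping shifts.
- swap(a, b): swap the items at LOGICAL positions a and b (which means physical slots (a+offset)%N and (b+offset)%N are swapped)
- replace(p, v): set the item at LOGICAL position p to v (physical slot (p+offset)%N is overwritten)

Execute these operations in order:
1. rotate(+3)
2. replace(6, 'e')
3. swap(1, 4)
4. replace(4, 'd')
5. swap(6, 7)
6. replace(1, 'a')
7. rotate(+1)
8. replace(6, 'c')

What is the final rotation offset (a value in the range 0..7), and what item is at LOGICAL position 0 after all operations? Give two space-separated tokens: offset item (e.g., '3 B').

Answer: 4 a

Derivation:
After op 1 (rotate(+3)): offset=3, physical=[A,B,C,D,E,F,G,H], logical=[D,E,F,G,H,A,B,C]
After op 2 (replace(6, 'e')): offset=3, physical=[A,e,C,D,E,F,G,H], logical=[D,E,F,G,H,A,e,C]
After op 3 (swap(1, 4)): offset=3, physical=[A,e,C,D,H,F,G,E], logical=[D,H,F,G,E,A,e,C]
After op 4 (replace(4, 'd')): offset=3, physical=[A,e,C,D,H,F,G,d], logical=[D,H,F,G,d,A,e,C]
After op 5 (swap(6, 7)): offset=3, physical=[A,C,e,D,H,F,G,d], logical=[D,H,F,G,d,A,C,e]
After op 6 (replace(1, 'a')): offset=3, physical=[A,C,e,D,a,F,G,d], logical=[D,a,F,G,d,A,C,e]
After op 7 (rotate(+1)): offset=4, physical=[A,C,e,D,a,F,G,d], logical=[a,F,G,d,A,C,e,D]
After op 8 (replace(6, 'c')): offset=4, physical=[A,C,c,D,a,F,G,d], logical=[a,F,G,d,A,C,c,D]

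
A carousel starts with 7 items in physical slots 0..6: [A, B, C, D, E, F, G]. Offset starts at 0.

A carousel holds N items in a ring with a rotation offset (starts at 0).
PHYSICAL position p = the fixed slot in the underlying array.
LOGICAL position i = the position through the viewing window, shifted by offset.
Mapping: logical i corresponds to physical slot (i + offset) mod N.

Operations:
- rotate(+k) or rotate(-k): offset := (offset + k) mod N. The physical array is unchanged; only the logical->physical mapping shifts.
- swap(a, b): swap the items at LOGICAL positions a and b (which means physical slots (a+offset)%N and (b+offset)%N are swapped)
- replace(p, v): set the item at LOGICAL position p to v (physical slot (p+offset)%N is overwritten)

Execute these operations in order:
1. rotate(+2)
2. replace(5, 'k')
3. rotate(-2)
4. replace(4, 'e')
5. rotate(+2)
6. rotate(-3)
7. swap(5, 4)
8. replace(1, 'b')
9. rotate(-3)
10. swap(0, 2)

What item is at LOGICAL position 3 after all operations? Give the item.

After op 1 (rotate(+2)): offset=2, physical=[A,B,C,D,E,F,G], logical=[C,D,E,F,G,A,B]
After op 2 (replace(5, 'k')): offset=2, physical=[k,B,C,D,E,F,G], logical=[C,D,E,F,G,k,B]
After op 3 (rotate(-2)): offset=0, physical=[k,B,C,D,E,F,G], logical=[k,B,C,D,E,F,G]
After op 4 (replace(4, 'e')): offset=0, physical=[k,B,C,D,e,F,G], logical=[k,B,C,D,e,F,G]
After op 5 (rotate(+2)): offset=2, physical=[k,B,C,D,e,F,G], logical=[C,D,e,F,G,k,B]
After op 6 (rotate(-3)): offset=6, physical=[k,B,C,D,e,F,G], logical=[G,k,B,C,D,e,F]
After op 7 (swap(5, 4)): offset=6, physical=[k,B,C,e,D,F,G], logical=[G,k,B,C,e,D,F]
After op 8 (replace(1, 'b')): offset=6, physical=[b,B,C,e,D,F,G], logical=[G,b,B,C,e,D,F]
After op 9 (rotate(-3)): offset=3, physical=[b,B,C,e,D,F,G], logical=[e,D,F,G,b,B,C]
After op 10 (swap(0, 2)): offset=3, physical=[b,B,C,F,D,e,G], logical=[F,D,e,G,b,B,C]

Answer: G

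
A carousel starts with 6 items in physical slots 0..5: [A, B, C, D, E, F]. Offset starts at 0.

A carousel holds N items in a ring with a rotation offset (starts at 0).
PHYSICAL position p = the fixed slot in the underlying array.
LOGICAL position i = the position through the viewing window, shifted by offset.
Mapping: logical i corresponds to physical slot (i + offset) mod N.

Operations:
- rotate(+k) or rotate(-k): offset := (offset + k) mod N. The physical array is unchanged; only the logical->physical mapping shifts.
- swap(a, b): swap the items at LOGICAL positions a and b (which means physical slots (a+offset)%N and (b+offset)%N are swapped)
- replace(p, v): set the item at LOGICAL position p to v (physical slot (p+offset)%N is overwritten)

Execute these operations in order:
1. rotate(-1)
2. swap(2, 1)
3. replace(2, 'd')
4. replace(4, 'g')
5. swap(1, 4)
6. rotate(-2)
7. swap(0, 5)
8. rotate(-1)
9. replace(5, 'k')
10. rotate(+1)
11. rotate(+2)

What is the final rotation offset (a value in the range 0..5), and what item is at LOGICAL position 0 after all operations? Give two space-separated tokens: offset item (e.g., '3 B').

After op 1 (rotate(-1)): offset=5, physical=[A,B,C,D,E,F], logical=[F,A,B,C,D,E]
After op 2 (swap(2, 1)): offset=5, physical=[B,A,C,D,E,F], logical=[F,B,A,C,D,E]
After op 3 (replace(2, 'd')): offset=5, physical=[B,d,C,D,E,F], logical=[F,B,d,C,D,E]
After op 4 (replace(4, 'g')): offset=5, physical=[B,d,C,g,E,F], logical=[F,B,d,C,g,E]
After op 5 (swap(1, 4)): offset=5, physical=[g,d,C,B,E,F], logical=[F,g,d,C,B,E]
After op 6 (rotate(-2)): offset=3, physical=[g,d,C,B,E,F], logical=[B,E,F,g,d,C]
After op 7 (swap(0, 5)): offset=3, physical=[g,d,B,C,E,F], logical=[C,E,F,g,d,B]
After op 8 (rotate(-1)): offset=2, physical=[g,d,B,C,E,F], logical=[B,C,E,F,g,d]
After op 9 (replace(5, 'k')): offset=2, physical=[g,k,B,C,E,F], logical=[B,C,E,F,g,k]
After op 10 (rotate(+1)): offset=3, physical=[g,k,B,C,E,F], logical=[C,E,F,g,k,B]
After op 11 (rotate(+2)): offset=5, physical=[g,k,B,C,E,F], logical=[F,g,k,B,C,E]

Answer: 5 F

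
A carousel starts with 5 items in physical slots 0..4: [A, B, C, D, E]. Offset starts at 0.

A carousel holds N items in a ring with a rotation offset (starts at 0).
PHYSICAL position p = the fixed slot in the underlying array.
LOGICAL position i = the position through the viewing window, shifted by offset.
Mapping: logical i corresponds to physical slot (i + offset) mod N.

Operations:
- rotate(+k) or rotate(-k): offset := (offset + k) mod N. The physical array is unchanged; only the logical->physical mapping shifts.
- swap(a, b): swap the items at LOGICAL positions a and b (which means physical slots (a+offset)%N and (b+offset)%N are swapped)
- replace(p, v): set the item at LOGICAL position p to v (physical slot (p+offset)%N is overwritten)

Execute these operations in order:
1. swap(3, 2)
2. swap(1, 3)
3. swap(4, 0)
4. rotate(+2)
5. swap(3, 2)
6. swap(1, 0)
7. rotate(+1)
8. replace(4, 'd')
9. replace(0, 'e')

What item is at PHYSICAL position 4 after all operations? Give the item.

After op 1 (swap(3, 2)): offset=0, physical=[A,B,D,C,E], logical=[A,B,D,C,E]
After op 2 (swap(1, 3)): offset=0, physical=[A,C,D,B,E], logical=[A,C,D,B,E]
After op 3 (swap(4, 0)): offset=0, physical=[E,C,D,B,A], logical=[E,C,D,B,A]
After op 4 (rotate(+2)): offset=2, physical=[E,C,D,B,A], logical=[D,B,A,E,C]
After op 5 (swap(3, 2)): offset=2, physical=[A,C,D,B,E], logical=[D,B,E,A,C]
After op 6 (swap(1, 0)): offset=2, physical=[A,C,B,D,E], logical=[B,D,E,A,C]
After op 7 (rotate(+1)): offset=3, physical=[A,C,B,D,E], logical=[D,E,A,C,B]
After op 8 (replace(4, 'd')): offset=3, physical=[A,C,d,D,E], logical=[D,E,A,C,d]
After op 9 (replace(0, 'e')): offset=3, physical=[A,C,d,e,E], logical=[e,E,A,C,d]

Answer: E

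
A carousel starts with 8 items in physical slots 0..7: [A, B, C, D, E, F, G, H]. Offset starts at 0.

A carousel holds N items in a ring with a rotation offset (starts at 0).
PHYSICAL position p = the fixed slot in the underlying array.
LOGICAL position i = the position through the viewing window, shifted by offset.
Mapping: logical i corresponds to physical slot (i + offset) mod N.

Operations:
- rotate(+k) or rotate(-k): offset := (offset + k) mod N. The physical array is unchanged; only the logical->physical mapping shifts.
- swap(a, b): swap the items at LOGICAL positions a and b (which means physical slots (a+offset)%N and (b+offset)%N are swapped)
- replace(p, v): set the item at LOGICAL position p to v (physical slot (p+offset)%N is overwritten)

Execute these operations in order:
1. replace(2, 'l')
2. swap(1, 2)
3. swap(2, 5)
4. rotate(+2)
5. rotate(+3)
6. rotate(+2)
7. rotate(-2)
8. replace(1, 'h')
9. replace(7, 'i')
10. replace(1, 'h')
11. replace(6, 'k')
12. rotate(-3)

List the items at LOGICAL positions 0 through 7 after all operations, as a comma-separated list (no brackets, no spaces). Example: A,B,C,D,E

Answer: F,k,i,B,h,H,A,l

Derivation:
After op 1 (replace(2, 'l')): offset=0, physical=[A,B,l,D,E,F,G,H], logical=[A,B,l,D,E,F,G,H]
After op 2 (swap(1, 2)): offset=0, physical=[A,l,B,D,E,F,G,H], logical=[A,l,B,D,E,F,G,H]
After op 3 (swap(2, 5)): offset=0, physical=[A,l,F,D,E,B,G,H], logical=[A,l,F,D,E,B,G,H]
After op 4 (rotate(+2)): offset=2, physical=[A,l,F,D,E,B,G,H], logical=[F,D,E,B,G,H,A,l]
After op 5 (rotate(+3)): offset=5, physical=[A,l,F,D,E,B,G,H], logical=[B,G,H,A,l,F,D,E]
After op 6 (rotate(+2)): offset=7, physical=[A,l,F,D,E,B,G,H], logical=[H,A,l,F,D,E,B,G]
After op 7 (rotate(-2)): offset=5, physical=[A,l,F,D,E,B,G,H], logical=[B,G,H,A,l,F,D,E]
After op 8 (replace(1, 'h')): offset=5, physical=[A,l,F,D,E,B,h,H], logical=[B,h,H,A,l,F,D,E]
After op 9 (replace(7, 'i')): offset=5, physical=[A,l,F,D,i,B,h,H], logical=[B,h,H,A,l,F,D,i]
After op 10 (replace(1, 'h')): offset=5, physical=[A,l,F,D,i,B,h,H], logical=[B,h,H,A,l,F,D,i]
After op 11 (replace(6, 'k')): offset=5, physical=[A,l,F,k,i,B,h,H], logical=[B,h,H,A,l,F,k,i]
After op 12 (rotate(-3)): offset=2, physical=[A,l,F,k,i,B,h,H], logical=[F,k,i,B,h,H,A,l]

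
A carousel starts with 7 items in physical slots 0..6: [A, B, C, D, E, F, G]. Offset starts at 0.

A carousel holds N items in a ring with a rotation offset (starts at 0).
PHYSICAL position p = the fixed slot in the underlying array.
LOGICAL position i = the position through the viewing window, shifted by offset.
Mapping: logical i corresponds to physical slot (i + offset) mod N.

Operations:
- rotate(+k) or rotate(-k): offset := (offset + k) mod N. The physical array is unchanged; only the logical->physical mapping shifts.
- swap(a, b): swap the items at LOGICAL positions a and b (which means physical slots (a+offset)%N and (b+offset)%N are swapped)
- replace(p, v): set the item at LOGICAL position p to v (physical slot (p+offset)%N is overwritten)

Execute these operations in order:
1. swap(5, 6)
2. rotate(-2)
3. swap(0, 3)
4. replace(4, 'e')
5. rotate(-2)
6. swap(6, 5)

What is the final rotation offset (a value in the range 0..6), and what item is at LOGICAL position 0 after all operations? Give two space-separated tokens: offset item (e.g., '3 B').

After op 1 (swap(5, 6)): offset=0, physical=[A,B,C,D,E,G,F], logical=[A,B,C,D,E,G,F]
After op 2 (rotate(-2)): offset=5, physical=[A,B,C,D,E,G,F], logical=[G,F,A,B,C,D,E]
After op 3 (swap(0, 3)): offset=5, physical=[A,G,C,D,E,B,F], logical=[B,F,A,G,C,D,E]
After op 4 (replace(4, 'e')): offset=5, physical=[A,G,e,D,E,B,F], logical=[B,F,A,G,e,D,E]
After op 5 (rotate(-2)): offset=3, physical=[A,G,e,D,E,B,F], logical=[D,E,B,F,A,G,e]
After op 6 (swap(6, 5)): offset=3, physical=[A,e,G,D,E,B,F], logical=[D,E,B,F,A,e,G]

Answer: 3 D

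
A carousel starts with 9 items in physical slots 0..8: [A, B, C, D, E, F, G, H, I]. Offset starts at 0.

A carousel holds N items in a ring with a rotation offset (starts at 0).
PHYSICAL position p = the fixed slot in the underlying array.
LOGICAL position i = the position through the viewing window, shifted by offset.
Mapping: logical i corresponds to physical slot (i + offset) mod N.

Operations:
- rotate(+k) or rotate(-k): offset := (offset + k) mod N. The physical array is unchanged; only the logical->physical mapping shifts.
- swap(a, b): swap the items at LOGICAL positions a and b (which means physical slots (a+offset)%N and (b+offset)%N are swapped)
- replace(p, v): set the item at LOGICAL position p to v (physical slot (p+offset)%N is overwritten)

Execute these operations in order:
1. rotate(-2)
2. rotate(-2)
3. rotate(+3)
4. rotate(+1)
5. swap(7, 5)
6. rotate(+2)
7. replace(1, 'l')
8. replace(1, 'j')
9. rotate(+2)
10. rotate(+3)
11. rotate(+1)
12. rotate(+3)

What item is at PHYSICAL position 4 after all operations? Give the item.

Answer: E

Derivation:
After op 1 (rotate(-2)): offset=7, physical=[A,B,C,D,E,F,G,H,I], logical=[H,I,A,B,C,D,E,F,G]
After op 2 (rotate(-2)): offset=5, physical=[A,B,C,D,E,F,G,H,I], logical=[F,G,H,I,A,B,C,D,E]
After op 3 (rotate(+3)): offset=8, physical=[A,B,C,D,E,F,G,H,I], logical=[I,A,B,C,D,E,F,G,H]
After op 4 (rotate(+1)): offset=0, physical=[A,B,C,D,E,F,G,H,I], logical=[A,B,C,D,E,F,G,H,I]
After op 5 (swap(7, 5)): offset=0, physical=[A,B,C,D,E,H,G,F,I], logical=[A,B,C,D,E,H,G,F,I]
After op 6 (rotate(+2)): offset=2, physical=[A,B,C,D,E,H,G,F,I], logical=[C,D,E,H,G,F,I,A,B]
After op 7 (replace(1, 'l')): offset=2, physical=[A,B,C,l,E,H,G,F,I], logical=[C,l,E,H,G,F,I,A,B]
After op 8 (replace(1, 'j')): offset=2, physical=[A,B,C,j,E,H,G,F,I], logical=[C,j,E,H,G,F,I,A,B]
After op 9 (rotate(+2)): offset=4, physical=[A,B,C,j,E,H,G,F,I], logical=[E,H,G,F,I,A,B,C,j]
After op 10 (rotate(+3)): offset=7, physical=[A,B,C,j,E,H,G,F,I], logical=[F,I,A,B,C,j,E,H,G]
After op 11 (rotate(+1)): offset=8, physical=[A,B,C,j,E,H,G,F,I], logical=[I,A,B,C,j,E,H,G,F]
After op 12 (rotate(+3)): offset=2, physical=[A,B,C,j,E,H,G,F,I], logical=[C,j,E,H,G,F,I,A,B]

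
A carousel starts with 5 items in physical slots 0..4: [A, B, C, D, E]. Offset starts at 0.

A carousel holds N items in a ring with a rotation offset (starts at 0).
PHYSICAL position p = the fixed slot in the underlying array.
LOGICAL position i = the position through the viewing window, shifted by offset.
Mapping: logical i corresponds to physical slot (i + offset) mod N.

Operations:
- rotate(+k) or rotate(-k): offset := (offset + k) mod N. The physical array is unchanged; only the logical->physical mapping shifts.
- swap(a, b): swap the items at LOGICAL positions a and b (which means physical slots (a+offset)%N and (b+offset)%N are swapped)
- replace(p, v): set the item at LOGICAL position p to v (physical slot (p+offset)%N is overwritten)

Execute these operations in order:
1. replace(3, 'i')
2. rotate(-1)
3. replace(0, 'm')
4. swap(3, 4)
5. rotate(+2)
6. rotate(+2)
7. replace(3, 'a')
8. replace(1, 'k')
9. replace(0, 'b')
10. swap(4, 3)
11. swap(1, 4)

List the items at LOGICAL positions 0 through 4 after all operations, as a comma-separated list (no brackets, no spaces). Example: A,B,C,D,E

Answer: b,a,A,i,k

Derivation:
After op 1 (replace(3, 'i')): offset=0, physical=[A,B,C,i,E], logical=[A,B,C,i,E]
After op 2 (rotate(-1)): offset=4, physical=[A,B,C,i,E], logical=[E,A,B,C,i]
After op 3 (replace(0, 'm')): offset=4, physical=[A,B,C,i,m], logical=[m,A,B,C,i]
After op 4 (swap(3, 4)): offset=4, physical=[A,B,i,C,m], logical=[m,A,B,i,C]
After op 5 (rotate(+2)): offset=1, physical=[A,B,i,C,m], logical=[B,i,C,m,A]
After op 6 (rotate(+2)): offset=3, physical=[A,B,i,C,m], logical=[C,m,A,B,i]
After op 7 (replace(3, 'a')): offset=3, physical=[A,a,i,C,m], logical=[C,m,A,a,i]
After op 8 (replace(1, 'k')): offset=3, physical=[A,a,i,C,k], logical=[C,k,A,a,i]
After op 9 (replace(0, 'b')): offset=3, physical=[A,a,i,b,k], logical=[b,k,A,a,i]
After op 10 (swap(4, 3)): offset=3, physical=[A,i,a,b,k], logical=[b,k,A,i,a]
After op 11 (swap(1, 4)): offset=3, physical=[A,i,k,b,a], logical=[b,a,A,i,k]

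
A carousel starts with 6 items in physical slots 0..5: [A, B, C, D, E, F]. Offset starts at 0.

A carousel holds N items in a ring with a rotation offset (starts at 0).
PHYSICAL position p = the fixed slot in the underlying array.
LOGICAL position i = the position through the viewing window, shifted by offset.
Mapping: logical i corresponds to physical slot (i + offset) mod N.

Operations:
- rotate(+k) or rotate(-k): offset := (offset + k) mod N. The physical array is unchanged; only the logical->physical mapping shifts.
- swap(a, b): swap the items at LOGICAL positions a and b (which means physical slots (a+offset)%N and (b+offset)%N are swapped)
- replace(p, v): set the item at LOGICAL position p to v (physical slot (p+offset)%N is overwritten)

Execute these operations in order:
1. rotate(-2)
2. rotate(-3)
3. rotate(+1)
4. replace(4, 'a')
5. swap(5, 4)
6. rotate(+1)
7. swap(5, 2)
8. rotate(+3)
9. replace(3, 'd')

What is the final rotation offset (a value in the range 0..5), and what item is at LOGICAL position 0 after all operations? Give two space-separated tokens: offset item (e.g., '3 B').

Answer: 0 B

Derivation:
After op 1 (rotate(-2)): offset=4, physical=[A,B,C,D,E,F], logical=[E,F,A,B,C,D]
After op 2 (rotate(-3)): offset=1, physical=[A,B,C,D,E,F], logical=[B,C,D,E,F,A]
After op 3 (rotate(+1)): offset=2, physical=[A,B,C,D,E,F], logical=[C,D,E,F,A,B]
After op 4 (replace(4, 'a')): offset=2, physical=[a,B,C,D,E,F], logical=[C,D,E,F,a,B]
After op 5 (swap(5, 4)): offset=2, physical=[B,a,C,D,E,F], logical=[C,D,E,F,B,a]
After op 6 (rotate(+1)): offset=3, physical=[B,a,C,D,E,F], logical=[D,E,F,B,a,C]
After op 7 (swap(5, 2)): offset=3, physical=[B,a,F,D,E,C], logical=[D,E,C,B,a,F]
After op 8 (rotate(+3)): offset=0, physical=[B,a,F,D,E,C], logical=[B,a,F,D,E,C]
After op 9 (replace(3, 'd')): offset=0, physical=[B,a,F,d,E,C], logical=[B,a,F,d,E,C]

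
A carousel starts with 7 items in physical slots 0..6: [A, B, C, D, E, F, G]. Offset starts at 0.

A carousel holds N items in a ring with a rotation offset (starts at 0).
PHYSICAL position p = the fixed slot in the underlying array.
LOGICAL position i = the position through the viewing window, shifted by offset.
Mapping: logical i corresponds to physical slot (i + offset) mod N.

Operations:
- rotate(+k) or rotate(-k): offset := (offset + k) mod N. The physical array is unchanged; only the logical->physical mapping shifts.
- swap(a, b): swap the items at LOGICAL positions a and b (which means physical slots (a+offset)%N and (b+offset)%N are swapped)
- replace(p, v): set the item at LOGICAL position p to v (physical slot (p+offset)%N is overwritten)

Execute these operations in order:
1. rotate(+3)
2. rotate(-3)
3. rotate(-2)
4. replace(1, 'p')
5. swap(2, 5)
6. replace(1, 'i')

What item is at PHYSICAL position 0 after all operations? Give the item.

Answer: D

Derivation:
After op 1 (rotate(+3)): offset=3, physical=[A,B,C,D,E,F,G], logical=[D,E,F,G,A,B,C]
After op 2 (rotate(-3)): offset=0, physical=[A,B,C,D,E,F,G], logical=[A,B,C,D,E,F,G]
After op 3 (rotate(-2)): offset=5, physical=[A,B,C,D,E,F,G], logical=[F,G,A,B,C,D,E]
After op 4 (replace(1, 'p')): offset=5, physical=[A,B,C,D,E,F,p], logical=[F,p,A,B,C,D,E]
After op 5 (swap(2, 5)): offset=5, physical=[D,B,C,A,E,F,p], logical=[F,p,D,B,C,A,E]
After op 6 (replace(1, 'i')): offset=5, physical=[D,B,C,A,E,F,i], logical=[F,i,D,B,C,A,E]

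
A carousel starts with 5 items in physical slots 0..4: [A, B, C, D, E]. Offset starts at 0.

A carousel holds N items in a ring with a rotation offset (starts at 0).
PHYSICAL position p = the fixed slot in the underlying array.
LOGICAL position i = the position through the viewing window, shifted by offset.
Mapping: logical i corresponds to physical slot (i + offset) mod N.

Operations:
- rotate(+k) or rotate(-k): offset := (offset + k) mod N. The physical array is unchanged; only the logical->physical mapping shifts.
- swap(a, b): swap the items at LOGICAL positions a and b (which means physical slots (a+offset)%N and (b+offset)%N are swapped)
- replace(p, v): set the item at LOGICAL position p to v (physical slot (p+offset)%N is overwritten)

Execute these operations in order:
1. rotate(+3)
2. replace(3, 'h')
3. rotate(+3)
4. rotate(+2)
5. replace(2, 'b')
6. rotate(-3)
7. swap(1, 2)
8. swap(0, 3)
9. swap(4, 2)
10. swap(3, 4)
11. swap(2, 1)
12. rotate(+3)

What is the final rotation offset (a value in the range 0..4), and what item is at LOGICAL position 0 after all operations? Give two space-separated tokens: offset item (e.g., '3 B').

Answer: 3 h

Derivation:
After op 1 (rotate(+3)): offset=3, physical=[A,B,C,D,E], logical=[D,E,A,B,C]
After op 2 (replace(3, 'h')): offset=3, physical=[A,h,C,D,E], logical=[D,E,A,h,C]
After op 3 (rotate(+3)): offset=1, physical=[A,h,C,D,E], logical=[h,C,D,E,A]
After op 4 (rotate(+2)): offset=3, physical=[A,h,C,D,E], logical=[D,E,A,h,C]
After op 5 (replace(2, 'b')): offset=3, physical=[b,h,C,D,E], logical=[D,E,b,h,C]
After op 6 (rotate(-3)): offset=0, physical=[b,h,C,D,E], logical=[b,h,C,D,E]
After op 7 (swap(1, 2)): offset=0, physical=[b,C,h,D,E], logical=[b,C,h,D,E]
After op 8 (swap(0, 3)): offset=0, physical=[D,C,h,b,E], logical=[D,C,h,b,E]
After op 9 (swap(4, 2)): offset=0, physical=[D,C,E,b,h], logical=[D,C,E,b,h]
After op 10 (swap(3, 4)): offset=0, physical=[D,C,E,h,b], logical=[D,C,E,h,b]
After op 11 (swap(2, 1)): offset=0, physical=[D,E,C,h,b], logical=[D,E,C,h,b]
After op 12 (rotate(+3)): offset=3, physical=[D,E,C,h,b], logical=[h,b,D,E,C]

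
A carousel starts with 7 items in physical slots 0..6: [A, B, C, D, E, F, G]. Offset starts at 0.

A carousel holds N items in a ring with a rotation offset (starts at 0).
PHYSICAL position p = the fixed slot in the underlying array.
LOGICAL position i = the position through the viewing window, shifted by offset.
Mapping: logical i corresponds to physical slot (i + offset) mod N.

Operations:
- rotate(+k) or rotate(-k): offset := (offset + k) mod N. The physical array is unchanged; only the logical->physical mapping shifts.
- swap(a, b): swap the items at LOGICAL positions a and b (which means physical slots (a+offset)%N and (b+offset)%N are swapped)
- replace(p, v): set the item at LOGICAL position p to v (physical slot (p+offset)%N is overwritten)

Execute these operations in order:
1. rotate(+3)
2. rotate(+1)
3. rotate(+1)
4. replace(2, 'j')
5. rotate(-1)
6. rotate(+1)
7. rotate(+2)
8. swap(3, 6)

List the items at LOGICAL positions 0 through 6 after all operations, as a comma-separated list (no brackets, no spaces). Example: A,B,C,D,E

After op 1 (rotate(+3)): offset=3, physical=[A,B,C,D,E,F,G], logical=[D,E,F,G,A,B,C]
After op 2 (rotate(+1)): offset=4, physical=[A,B,C,D,E,F,G], logical=[E,F,G,A,B,C,D]
After op 3 (rotate(+1)): offset=5, physical=[A,B,C,D,E,F,G], logical=[F,G,A,B,C,D,E]
After op 4 (replace(2, 'j')): offset=5, physical=[j,B,C,D,E,F,G], logical=[F,G,j,B,C,D,E]
After op 5 (rotate(-1)): offset=4, physical=[j,B,C,D,E,F,G], logical=[E,F,G,j,B,C,D]
After op 6 (rotate(+1)): offset=5, physical=[j,B,C,D,E,F,G], logical=[F,G,j,B,C,D,E]
After op 7 (rotate(+2)): offset=0, physical=[j,B,C,D,E,F,G], logical=[j,B,C,D,E,F,G]
After op 8 (swap(3, 6)): offset=0, physical=[j,B,C,G,E,F,D], logical=[j,B,C,G,E,F,D]

Answer: j,B,C,G,E,F,D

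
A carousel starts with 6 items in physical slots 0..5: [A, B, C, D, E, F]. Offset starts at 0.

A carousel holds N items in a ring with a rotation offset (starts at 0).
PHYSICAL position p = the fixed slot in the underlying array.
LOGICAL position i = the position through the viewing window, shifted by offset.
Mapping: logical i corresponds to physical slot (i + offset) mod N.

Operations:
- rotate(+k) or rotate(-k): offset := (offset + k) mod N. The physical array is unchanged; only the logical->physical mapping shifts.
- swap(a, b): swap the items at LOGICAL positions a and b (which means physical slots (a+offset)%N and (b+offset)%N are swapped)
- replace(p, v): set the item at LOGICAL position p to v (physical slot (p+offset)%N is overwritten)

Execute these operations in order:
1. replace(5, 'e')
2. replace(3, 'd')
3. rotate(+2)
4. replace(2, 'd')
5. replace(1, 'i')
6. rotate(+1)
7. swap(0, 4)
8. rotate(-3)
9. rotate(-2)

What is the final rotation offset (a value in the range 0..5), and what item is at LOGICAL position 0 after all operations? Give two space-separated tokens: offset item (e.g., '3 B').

After op 1 (replace(5, 'e')): offset=0, physical=[A,B,C,D,E,e], logical=[A,B,C,D,E,e]
After op 2 (replace(3, 'd')): offset=0, physical=[A,B,C,d,E,e], logical=[A,B,C,d,E,e]
After op 3 (rotate(+2)): offset=2, physical=[A,B,C,d,E,e], logical=[C,d,E,e,A,B]
After op 4 (replace(2, 'd')): offset=2, physical=[A,B,C,d,d,e], logical=[C,d,d,e,A,B]
After op 5 (replace(1, 'i')): offset=2, physical=[A,B,C,i,d,e], logical=[C,i,d,e,A,B]
After op 6 (rotate(+1)): offset=3, physical=[A,B,C,i,d,e], logical=[i,d,e,A,B,C]
After op 7 (swap(0, 4)): offset=3, physical=[A,i,C,B,d,e], logical=[B,d,e,A,i,C]
After op 8 (rotate(-3)): offset=0, physical=[A,i,C,B,d,e], logical=[A,i,C,B,d,e]
After op 9 (rotate(-2)): offset=4, physical=[A,i,C,B,d,e], logical=[d,e,A,i,C,B]

Answer: 4 d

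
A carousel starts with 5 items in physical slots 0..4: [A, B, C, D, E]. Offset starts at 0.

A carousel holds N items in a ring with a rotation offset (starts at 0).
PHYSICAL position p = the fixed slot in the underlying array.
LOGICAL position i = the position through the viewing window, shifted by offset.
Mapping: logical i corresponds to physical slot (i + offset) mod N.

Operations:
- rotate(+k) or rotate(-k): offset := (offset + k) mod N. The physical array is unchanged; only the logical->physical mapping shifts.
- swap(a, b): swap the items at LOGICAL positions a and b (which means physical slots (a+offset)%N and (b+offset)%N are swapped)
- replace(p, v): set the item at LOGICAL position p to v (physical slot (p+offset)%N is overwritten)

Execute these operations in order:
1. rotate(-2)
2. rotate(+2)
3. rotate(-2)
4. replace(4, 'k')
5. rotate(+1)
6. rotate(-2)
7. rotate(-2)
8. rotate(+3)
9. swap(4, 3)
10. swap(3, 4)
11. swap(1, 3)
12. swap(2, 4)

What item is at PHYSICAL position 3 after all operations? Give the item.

After op 1 (rotate(-2)): offset=3, physical=[A,B,C,D,E], logical=[D,E,A,B,C]
After op 2 (rotate(+2)): offset=0, physical=[A,B,C,D,E], logical=[A,B,C,D,E]
After op 3 (rotate(-2)): offset=3, physical=[A,B,C,D,E], logical=[D,E,A,B,C]
After op 4 (replace(4, 'k')): offset=3, physical=[A,B,k,D,E], logical=[D,E,A,B,k]
After op 5 (rotate(+1)): offset=4, physical=[A,B,k,D,E], logical=[E,A,B,k,D]
After op 6 (rotate(-2)): offset=2, physical=[A,B,k,D,E], logical=[k,D,E,A,B]
After op 7 (rotate(-2)): offset=0, physical=[A,B,k,D,E], logical=[A,B,k,D,E]
After op 8 (rotate(+3)): offset=3, physical=[A,B,k,D,E], logical=[D,E,A,B,k]
After op 9 (swap(4, 3)): offset=3, physical=[A,k,B,D,E], logical=[D,E,A,k,B]
After op 10 (swap(3, 4)): offset=3, physical=[A,B,k,D,E], logical=[D,E,A,B,k]
After op 11 (swap(1, 3)): offset=3, physical=[A,E,k,D,B], logical=[D,B,A,E,k]
After op 12 (swap(2, 4)): offset=3, physical=[k,E,A,D,B], logical=[D,B,k,E,A]

Answer: D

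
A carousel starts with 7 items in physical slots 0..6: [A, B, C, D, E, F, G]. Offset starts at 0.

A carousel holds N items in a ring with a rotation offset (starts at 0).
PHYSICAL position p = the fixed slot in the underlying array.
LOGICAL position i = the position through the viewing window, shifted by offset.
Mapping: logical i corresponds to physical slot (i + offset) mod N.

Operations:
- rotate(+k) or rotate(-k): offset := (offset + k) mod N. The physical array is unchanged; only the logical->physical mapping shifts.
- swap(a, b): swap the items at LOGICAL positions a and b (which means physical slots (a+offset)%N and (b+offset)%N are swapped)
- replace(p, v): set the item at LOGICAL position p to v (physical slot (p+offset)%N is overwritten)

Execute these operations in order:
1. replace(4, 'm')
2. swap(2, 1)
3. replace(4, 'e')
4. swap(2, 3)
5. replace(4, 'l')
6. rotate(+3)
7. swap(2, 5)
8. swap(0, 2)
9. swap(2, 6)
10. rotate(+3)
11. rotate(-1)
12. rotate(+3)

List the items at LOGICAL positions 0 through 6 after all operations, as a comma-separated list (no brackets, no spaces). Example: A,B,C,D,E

Answer: F,B,C,l,D,G,A

Derivation:
After op 1 (replace(4, 'm')): offset=0, physical=[A,B,C,D,m,F,G], logical=[A,B,C,D,m,F,G]
After op 2 (swap(2, 1)): offset=0, physical=[A,C,B,D,m,F,G], logical=[A,C,B,D,m,F,G]
After op 3 (replace(4, 'e')): offset=0, physical=[A,C,B,D,e,F,G], logical=[A,C,B,D,e,F,G]
After op 4 (swap(2, 3)): offset=0, physical=[A,C,D,B,e,F,G], logical=[A,C,D,B,e,F,G]
After op 5 (replace(4, 'l')): offset=0, physical=[A,C,D,B,l,F,G], logical=[A,C,D,B,l,F,G]
After op 6 (rotate(+3)): offset=3, physical=[A,C,D,B,l,F,G], logical=[B,l,F,G,A,C,D]
After op 7 (swap(2, 5)): offset=3, physical=[A,F,D,B,l,C,G], logical=[B,l,C,G,A,F,D]
After op 8 (swap(0, 2)): offset=3, physical=[A,F,D,C,l,B,G], logical=[C,l,B,G,A,F,D]
After op 9 (swap(2, 6)): offset=3, physical=[A,F,B,C,l,D,G], logical=[C,l,D,G,A,F,B]
After op 10 (rotate(+3)): offset=6, physical=[A,F,B,C,l,D,G], logical=[G,A,F,B,C,l,D]
After op 11 (rotate(-1)): offset=5, physical=[A,F,B,C,l,D,G], logical=[D,G,A,F,B,C,l]
After op 12 (rotate(+3)): offset=1, physical=[A,F,B,C,l,D,G], logical=[F,B,C,l,D,G,A]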